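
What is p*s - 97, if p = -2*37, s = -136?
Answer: 9967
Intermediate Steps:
p = -74
p*s - 97 = -74*(-136) - 97 = 10064 - 97 = 9967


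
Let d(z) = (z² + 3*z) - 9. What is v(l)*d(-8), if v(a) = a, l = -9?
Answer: -279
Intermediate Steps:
d(z) = -9 + z² + 3*z
v(l)*d(-8) = -9*(-9 + (-8)² + 3*(-8)) = -9*(-9 + 64 - 24) = -9*31 = -279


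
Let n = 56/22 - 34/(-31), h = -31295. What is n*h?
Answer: -3533490/31 ≈ -1.1398e+5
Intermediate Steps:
n = 1242/341 (n = 56*(1/22) - 34*(-1/31) = 28/11 + 34/31 = 1242/341 ≈ 3.6422)
n*h = (1242/341)*(-31295) = -3533490/31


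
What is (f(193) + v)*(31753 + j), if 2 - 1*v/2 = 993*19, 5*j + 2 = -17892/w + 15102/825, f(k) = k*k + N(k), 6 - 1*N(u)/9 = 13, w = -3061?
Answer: -72712701212256/4208875 ≈ -1.7276e+7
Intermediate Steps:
N(u) = -63 (N(u) = 54 - 9*13 = 54 - 117 = -63)
f(k) = -63 + k**2 (f(k) = k*k - 63 = k**2 - 63 = -63 + k**2)
j = 18645824/4208875 (j = -2/5 + (-17892/(-3061) + 15102/825)/5 = -2/5 + (-17892*(-1/3061) + 15102*(1/825))/5 = -2/5 + (17892/3061 + 5034/275)/5 = -2/5 + (1/5)*(20329374/841775) = -2/5 + 20329374/4208875 = 18645824/4208875 ≈ 4.4301)
v = -37730 (v = 4 - 1986*19 = 4 - 2*18867 = 4 - 37734 = -37730)
(f(193) + v)*(31753 + j) = ((-63 + 193**2) - 37730)*(31753 + 18645824/4208875) = ((-63 + 37249) - 37730)*(133663053699/4208875) = (37186 - 37730)*(133663053699/4208875) = -544*133663053699/4208875 = -72712701212256/4208875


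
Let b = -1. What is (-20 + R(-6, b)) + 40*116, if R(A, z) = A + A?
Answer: 4608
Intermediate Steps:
R(A, z) = 2*A
(-20 + R(-6, b)) + 40*116 = (-20 + 2*(-6)) + 40*116 = (-20 - 12) + 4640 = -32 + 4640 = 4608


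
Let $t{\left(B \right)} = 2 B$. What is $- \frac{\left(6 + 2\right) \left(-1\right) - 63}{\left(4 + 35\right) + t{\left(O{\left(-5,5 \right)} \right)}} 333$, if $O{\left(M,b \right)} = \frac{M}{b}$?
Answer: $639$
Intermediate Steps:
$- \frac{\left(6 + 2\right) \left(-1\right) - 63}{\left(4 + 35\right) + t{\left(O{\left(-5,5 \right)} \right)}} 333 = - \frac{\left(6 + 2\right) \left(-1\right) - 63}{\left(4 + 35\right) + 2 \left(- \frac{5}{5}\right)} 333 = - \frac{8 \left(-1\right) - 63}{39 + 2 \left(\left(-5\right) \frac{1}{5}\right)} 333 = - \frac{-8 - 63}{39 + 2 \left(-1\right)} 333 = - - \frac{71}{39 - 2} \cdot 333 = - - \frac{71}{37} \cdot 333 = - \left(-71\right) \frac{1}{37} \cdot 333 = - \frac{\left(-71\right) 333}{37} = \left(-1\right) \left(-639\right) = 639$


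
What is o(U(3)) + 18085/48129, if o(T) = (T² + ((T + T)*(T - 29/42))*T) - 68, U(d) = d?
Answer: -5745143/336903 ≈ -17.053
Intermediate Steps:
o(T) = -68 + T² + 2*T²*(-29/42 + T) (o(T) = (T² + ((2*T)*(T - 29*1/42))*T) - 68 = (T² + ((2*T)*(T - 29/42))*T) - 68 = (T² + ((2*T)*(-29/42 + T))*T) - 68 = (T² + (2*T*(-29/42 + T))*T) - 68 = (T² + 2*T²*(-29/42 + T)) - 68 = -68 + T² + 2*T²*(-29/42 + T))
o(U(3)) + 18085/48129 = (-68 + 2*3³ - 8/21*3²) + 18085/48129 = (-68 + 2*27 - 8/21*9) + 18085*(1/48129) = (-68 + 54 - 24/7) + 18085/48129 = -122/7 + 18085/48129 = -5745143/336903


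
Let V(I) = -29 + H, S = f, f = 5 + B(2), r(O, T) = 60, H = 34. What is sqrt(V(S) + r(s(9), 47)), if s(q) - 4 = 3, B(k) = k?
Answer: sqrt(65) ≈ 8.0623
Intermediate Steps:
s(q) = 7 (s(q) = 4 + 3 = 7)
f = 7 (f = 5 + 2 = 7)
S = 7
V(I) = 5 (V(I) = -29 + 34 = 5)
sqrt(V(S) + r(s(9), 47)) = sqrt(5 + 60) = sqrt(65)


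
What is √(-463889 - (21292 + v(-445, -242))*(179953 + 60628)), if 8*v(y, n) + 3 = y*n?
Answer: 5*I*√5351260998/4 ≈ 91440.0*I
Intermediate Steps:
v(y, n) = -3/8 + n*y/8 (v(y, n) = -3/8 + (y*n)/8 = -3/8 + (n*y)/8 = -3/8 + n*y/8)
√(-463889 - (21292 + v(-445, -242))*(179953 + 60628)) = √(-463889 - (21292 + (-3/8 + (⅛)*(-242)*(-445)))*(179953 + 60628)) = √(-463889 - (21292 + (-3/8 + 53845/4))*240581) = √(-463889 - (21292 + 107687/8)*240581) = √(-463889 - 278023*240581/8) = √(-463889 - 1*66887051363/8) = √(-463889 - 66887051363/8) = √(-66890762475/8) = 5*I*√5351260998/4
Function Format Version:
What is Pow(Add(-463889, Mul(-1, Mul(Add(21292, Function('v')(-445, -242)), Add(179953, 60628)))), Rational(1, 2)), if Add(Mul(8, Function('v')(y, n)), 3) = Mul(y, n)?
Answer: Mul(Rational(5, 4), I, Pow(5351260998, Rational(1, 2))) ≈ Mul(91440., I)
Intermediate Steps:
Function('v')(y, n) = Add(Rational(-3, 8), Mul(Rational(1, 8), n, y)) (Function('v')(y, n) = Add(Rational(-3, 8), Mul(Rational(1, 8), Mul(y, n))) = Add(Rational(-3, 8), Mul(Rational(1, 8), Mul(n, y))) = Add(Rational(-3, 8), Mul(Rational(1, 8), n, y)))
Pow(Add(-463889, Mul(-1, Mul(Add(21292, Function('v')(-445, -242)), Add(179953, 60628)))), Rational(1, 2)) = Pow(Add(-463889, Mul(-1, Mul(Add(21292, Add(Rational(-3, 8), Mul(Rational(1, 8), -242, -445))), Add(179953, 60628)))), Rational(1, 2)) = Pow(Add(-463889, Mul(-1, Mul(Add(21292, Add(Rational(-3, 8), Rational(53845, 4))), 240581))), Rational(1, 2)) = Pow(Add(-463889, Mul(-1, Mul(Add(21292, Rational(107687, 8)), 240581))), Rational(1, 2)) = Pow(Add(-463889, Mul(-1, Mul(Rational(278023, 8), 240581))), Rational(1, 2)) = Pow(Add(-463889, Mul(-1, Rational(66887051363, 8))), Rational(1, 2)) = Pow(Add(-463889, Rational(-66887051363, 8)), Rational(1, 2)) = Pow(Rational(-66890762475, 8), Rational(1, 2)) = Mul(Rational(5, 4), I, Pow(5351260998, Rational(1, 2)))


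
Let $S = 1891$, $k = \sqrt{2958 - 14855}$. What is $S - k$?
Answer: $1891 - i \sqrt{11897} \approx 1891.0 - 109.07 i$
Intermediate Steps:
$k = i \sqrt{11897}$ ($k = \sqrt{-11897} = i \sqrt{11897} \approx 109.07 i$)
$S - k = 1891 - i \sqrt{11897}$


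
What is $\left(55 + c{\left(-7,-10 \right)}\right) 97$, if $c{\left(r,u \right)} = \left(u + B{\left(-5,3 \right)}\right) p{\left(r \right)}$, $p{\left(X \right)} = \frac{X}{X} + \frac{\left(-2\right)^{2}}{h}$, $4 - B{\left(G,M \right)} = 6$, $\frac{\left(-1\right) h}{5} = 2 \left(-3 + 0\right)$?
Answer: $\frac{20079}{5} \approx 4015.8$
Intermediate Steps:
$h = 30$ ($h = - 5 \cdot 2 \left(-3 + 0\right) = - 5 \cdot 2 \left(-3\right) = \left(-5\right) \left(-6\right) = 30$)
$B{\left(G,M \right)} = -2$ ($B{\left(G,M \right)} = 4 - 6 = -2$)
$p{\left(X \right)} = \frac{17}{15}$ ($p{\left(X \right)} = \frac{X}{X} + \frac{\left(-2\right)^{2}}{30} = 1 + 4 \cdot \frac{1}{30} = 1 + \frac{2}{15} = \frac{17}{15}$)
$c{\left(r,u \right)} = - \frac{34}{15} + \frac{17 u}{15}$ ($c{\left(r,u \right)} = \left(u - 2\right) \frac{17}{15} = \left(-2 + u\right) \frac{17}{15} = - \frac{34}{15} + \frac{17 u}{15}$)
$\left(55 + c{\left(-7,-10 \right)}\right) 97 = \left(55 + \left(- \frac{34}{15} + \frac{17}{15} \left(-10\right)\right)\right) 97 = \left(55 - \frac{68}{5}\right) 97 = \frac{207}{5} \cdot 97 = \frac{20079}{5}$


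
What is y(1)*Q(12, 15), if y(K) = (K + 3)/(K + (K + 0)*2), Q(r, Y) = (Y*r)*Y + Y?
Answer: 3620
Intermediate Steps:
Q(r, Y) = Y + r*Y² (Q(r, Y) = r*Y² + Y = Y + r*Y²)
y(K) = (3 + K)/(3*K) (y(K) = (3 + K)/(K + K*2) = (3 + K)/(K + 2*K) = (3 + K)/((3*K)) = (3 + K)*(1/(3*K)) = (3 + K)/(3*K))
y(1)*Q(12, 15) = ((⅓)*(3 + 1)/1)*(15*(1 + 15*12)) = ((⅓)*1*4)*(15*(1 + 180)) = 4*(15*181)/3 = (4/3)*2715 = 3620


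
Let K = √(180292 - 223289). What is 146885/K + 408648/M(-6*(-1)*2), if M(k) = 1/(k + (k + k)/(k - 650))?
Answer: 1559400768/319 - 146885*I*√42997/42997 ≈ 4.8884e+6 - 708.37*I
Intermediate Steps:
M(k) = 1/(k + 2*k/(-650 + k)) (M(k) = 1/(k + (2*k)/(-650 + k)) = 1/(k + 2*k/(-650 + k)))
K = I*√42997 (K = √(-42997) = I*√42997 ≈ 207.36*I)
146885/K + 408648/M(-6*(-1)*2) = 146885/((I*√42997)) + 408648/(((-650 - 6*(-1)*2)/(((-6*(-1)*2))*(-648 - 6*(-1)*2)))) = 146885*(-I*√42997/42997) + 408648/(((-650 + 6*2)/(((6*2))*(-648 + 6*2)))) = -146885*I*√42997/42997 + 408648/(((-650 + 12)/(12*(-648 + 12)))) = -146885*I*√42997/42997 + 408648/(((1/12)*(-638)/(-636))) = -146885*I*√42997/42997 + 408648/(((1/12)*(-1/636)*(-638))) = -146885*I*√42997/42997 + 408648/(319/3816) = -146885*I*√42997/42997 + 408648*(3816/319) = -146885*I*√42997/42997 + 1559400768/319 = 1559400768/319 - 146885*I*√42997/42997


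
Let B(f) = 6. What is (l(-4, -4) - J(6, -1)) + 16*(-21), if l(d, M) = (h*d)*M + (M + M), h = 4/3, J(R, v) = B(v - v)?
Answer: -986/3 ≈ -328.67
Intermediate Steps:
J(R, v) = 6
h = 4/3 (h = 4*(⅓) = 4/3 ≈ 1.3333)
l(d, M) = 2*M + 4*M*d/3 (l(d, M) = (4*d/3)*M + (M + M) = 4*M*d/3 + 2*M = 2*M + 4*M*d/3)
(l(-4, -4) - J(6, -1)) + 16*(-21) = ((⅔)*(-4)*(3 + 2*(-4)) - 1*6) + 16*(-21) = ((⅔)*(-4)*(3 - 8) - 6) - 336 = ((⅔)*(-4)*(-5) - 6) - 336 = (40/3 - 6) - 336 = 22/3 - 336 = -986/3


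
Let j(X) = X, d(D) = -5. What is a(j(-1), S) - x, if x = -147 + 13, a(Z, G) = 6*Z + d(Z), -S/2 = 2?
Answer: 123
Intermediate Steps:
S = -4 (S = -2*2 = -4)
a(Z, G) = -5 + 6*Z (a(Z, G) = 6*Z - 5 = -5 + 6*Z)
x = -134
a(j(-1), S) - x = (-5 + 6*(-1)) - 1*(-134) = (-5 - 6) + 134 = -11 + 134 = 123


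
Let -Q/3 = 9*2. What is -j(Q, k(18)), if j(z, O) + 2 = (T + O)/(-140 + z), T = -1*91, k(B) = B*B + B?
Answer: 639/194 ≈ 3.2938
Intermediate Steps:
k(B) = B + B² (k(B) = B² + B = B + B²)
Q = -54 (Q = -27*2 = -3*18 = -54)
T = -91
j(z, O) = -2 + (-91 + O)/(-140 + z)
-j(Q, k(18)) = -(189 + 18*(1 + 18) - 2*(-54))/(-140 - 54) = -(189 + 18*19 + 108)/(-194) = -(-1)*(189 + 342 + 108)/194 = -(-1)*639/194 = -1*(-639/194) = 639/194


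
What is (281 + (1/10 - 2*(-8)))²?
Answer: 8826841/100 ≈ 88268.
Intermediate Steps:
(281 + (1/10 - 2*(-8)))² = (281 + (⅒ + 16))² = (281 + 161/10)² = (2971/10)² = 8826841/100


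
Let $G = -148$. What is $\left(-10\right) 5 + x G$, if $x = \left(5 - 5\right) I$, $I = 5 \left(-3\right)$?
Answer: $-50$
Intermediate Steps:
$I = -15$
$x = 0$ ($x = \left(5 - 5\right) \left(-15\right) = 0 \left(-15\right) = 0$)
$\left(-10\right) 5 + x G = \left(-10\right) 5 + 0 \left(-148\right) = -50 + 0 = -50$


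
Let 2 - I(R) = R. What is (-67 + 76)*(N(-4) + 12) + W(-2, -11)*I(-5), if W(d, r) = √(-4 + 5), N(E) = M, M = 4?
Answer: 151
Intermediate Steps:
I(R) = 2 - R
N(E) = 4
W(d, r) = 1 (W(d, r) = √1 = 1)
(-67 + 76)*(N(-4) + 12) + W(-2, -11)*I(-5) = (-67 + 76)*(4 + 12) + 1*(2 - 1*(-5)) = 9*16 + 1*(2 + 5) = 144 + 1*7 = 144 + 7 = 151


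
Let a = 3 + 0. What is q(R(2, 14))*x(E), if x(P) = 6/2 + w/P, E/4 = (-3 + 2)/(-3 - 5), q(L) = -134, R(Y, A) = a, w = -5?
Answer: 938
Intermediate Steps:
a = 3
R(Y, A) = 3
E = ½ (E = 4*((-3 + 2)/(-3 - 5)) = 4*(-1/(-8)) = 4*(-1*(-⅛)) = 4*(⅛) = ½ ≈ 0.50000)
x(P) = 3 - 5/P (x(P) = 6/2 - 5/P = 6*(½) - 5/P = 3 - 5/P)
q(R(2, 14))*x(E) = -134*(3 - 5/½) = -134*(3 - 5*2) = -134*(3 - 10) = -134*(-7) = 938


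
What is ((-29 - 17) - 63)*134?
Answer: -14606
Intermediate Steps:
((-29 - 17) - 63)*134 = (-46 - 63)*134 = -109*134 = -14606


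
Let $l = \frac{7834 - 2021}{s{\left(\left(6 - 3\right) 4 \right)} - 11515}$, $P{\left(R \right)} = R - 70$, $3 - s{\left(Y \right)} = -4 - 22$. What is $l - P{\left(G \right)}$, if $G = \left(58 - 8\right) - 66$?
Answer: $\frac{981983}{11486} \approx 85.494$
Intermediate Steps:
$s{\left(Y \right)} = 29$ ($s{\left(Y \right)} = 3 - \left(-4 - 22\right) = 3 - -26 = 3 + 26 = 29$)
$G = -16$ ($G = 50 - 66 = -16$)
$P{\left(R \right)} = -70 + R$ ($P{\left(R \right)} = R - 70 = -70 + R$)
$l = - \frac{5813}{11486}$ ($l = \frac{7834 - 2021}{29 - 11515} = \frac{5813}{-11486} = 5813 \left(- \frac{1}{11486}\right) = - \frac{5813}{11486} \approx -0.50609$)
$l - P{\left(G \right)} = - \frac{5813}{11486} - \left(-70 - 16\right) = - \frac{5813}{11486} - -86 = - \frac{5813}{11486} + 86 = \frac{981983}{11486}$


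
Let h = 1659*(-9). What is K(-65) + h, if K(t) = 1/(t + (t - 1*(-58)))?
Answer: -1075033/72 ≈ -14931.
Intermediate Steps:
K(t) = 1/(58 + 2*t) (K(t) = 1/(t + (t + 58)) = 1/(t + (58 + t)) = 1/(58 + 2*t))
h = -14931
K(-65) + h = 1/(2*(29 - 65)) - 14931 = (½)/(-36) - 14931 = (½)*(-1/36) - 14931 = -1/72 - 14931 = -1075033/72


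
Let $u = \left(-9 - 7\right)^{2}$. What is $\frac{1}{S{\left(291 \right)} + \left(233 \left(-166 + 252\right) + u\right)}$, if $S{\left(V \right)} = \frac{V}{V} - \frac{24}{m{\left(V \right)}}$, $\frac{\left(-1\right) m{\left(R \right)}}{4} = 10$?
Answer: $\frac{5}{101478} \approx 4.9272 \cdot 10^{-5}$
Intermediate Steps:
$u = 256$ ($u = \left(-16\right)^{2} = 256$)
$m{\left(R \right)} = -40$ ($m{\left(R \right)} = \left(-4\right) 10 = -40$)
$S{\left(V \right)} = \frac{8}{5}$ ($S{\left(V \right)} = \frac{V}{V} - \frac{24}{-40} = 1 - - \frac{3}{5} = 1 + \frac{3}{5} = \frac{8}{5}$)
$\frac{1}{S{\left(291 \right)} + \left(233 \left(-166 + 252\right) + u\right)} = \frac{1}{\frac{8}{5} + \left(233 \left(-166 + 252\right) + 256\right)} = \frac{1}{\frac{8}{5} + \left(233 \cdot 86 + 256\right)} = \frac{1}{\frac{8}{5} + \left(20038 + 256\right)} = \frac{1}{\frac{8}{5} + 20294} = \frac{1}{\frac{101478}{5}} = \frac{5}{101478}$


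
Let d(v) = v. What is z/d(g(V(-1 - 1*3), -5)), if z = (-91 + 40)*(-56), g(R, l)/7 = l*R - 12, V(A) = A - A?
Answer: -34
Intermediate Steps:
V(A) = 0
g(R, l) = -84 + 7*R*l (g(R, l) = 7*(l*R - 12) = 7*(R*l - 12) = 7*(-12 + R*l) = -84 + 7*R*l)
z = 2856 (z = -51*(-56) = 2856)
z/d(g(V(-1 - 1*3), -5)) = 2856/(-84 + 7*0*(-5)) = 2856/(-84 + 0) = 2856/(-84) = 2856*(-1/84) = -34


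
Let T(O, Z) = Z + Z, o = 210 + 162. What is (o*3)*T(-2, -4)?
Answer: -8928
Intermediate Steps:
o = 372
T(O, Z) = 2*Z
(o*3)*T(-2, -4) = (372*3)*(2*(-4)) = 1116*(-8) = -8928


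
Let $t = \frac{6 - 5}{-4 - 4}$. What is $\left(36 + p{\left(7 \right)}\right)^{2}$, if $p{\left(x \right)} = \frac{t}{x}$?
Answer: $\frac{4060225}{3136} \approx 1294.7$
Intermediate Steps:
$t = - \frac{1}{8}$ ($t = 1 \frac{1}{-8} = 1 \left(- \frac{1}{8}\right) = - \frac{1}{8} \approx -0.125$)
$p{\left(x \right)} = - \frac{1}{8 x}$
$\left(36 + p{\left(7 \right)}\right)^{2} = \left(36 - \frac{1}{8 \cdot 7}\right)^{2} = \left(36 - \frac{1}{56}\right)^{2} = \left(\frac{2015}{56}\right)^{2} = \frac{4060225}{3136}$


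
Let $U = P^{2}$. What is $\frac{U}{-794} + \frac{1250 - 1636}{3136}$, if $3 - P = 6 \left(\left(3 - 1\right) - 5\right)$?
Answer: $- \frac{422365}{622496} \approx -0.6785$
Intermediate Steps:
$P = 21$ ($P = 3 - 6 \left(\left(3 - 1\right) - 5\right) = 3 - 6 \left(2 - 5\right) = 3 - 6 \left(-3\right) = 3 - -18 = 3 + 18 = 21$)
$U = 441$ ($U = 21^{2} = 441$)
$\frac{U}{-794} + \frac{1250 - 1636}{3136} = \frac{441}{-794} + \frac{1250 - 1636}{3136} = 441 \left(- \frac{1}{794}\right) - \frac{193}{1568} = - \frac{441}{794} - \frac{193}{1568} = - \frac{422365}{622496}$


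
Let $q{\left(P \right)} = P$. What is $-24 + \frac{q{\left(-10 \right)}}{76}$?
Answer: $- \frac{917}{38} \approx -24.132$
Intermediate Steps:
$-24 + \frac{q{\left(-10 \right)}}{76} = -24 - \frac{10}{76} = -24 - \frac{5}{38} = - \frac{917}{38}$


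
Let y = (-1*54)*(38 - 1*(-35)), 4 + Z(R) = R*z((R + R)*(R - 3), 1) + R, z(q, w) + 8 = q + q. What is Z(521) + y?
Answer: 562418159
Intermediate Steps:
z(q, w) = -8 + 2*q (z(q, w) = -8 + (q + q) = -8 + 2*q)
Z(R) = -4 + R + R*(-8 + 4*R*(-3 + R)) (Z(R) = -4 + (R*(-8 + 2*((R + R)*(R - 3))) + R) = -4 + (R*(-8 + 2*((2*R)*(-3 + R))) + R) = -4 + (R*(-8 + 2*(2*R*(-3 + R))) + R) = -4 + (R*(-8 + 4*R*(-3 + R)) + R) = -4 + (R + R*(-8 + 4*R*(-3 + R))) = -4 + R + R*(-8 + 4*R*(-3 + R)))
y = -3942 (y = -54*(38 + 35) = -54*73 = -3942)
Z(521) + y = (-4 + 521 + 4*521*(-2 + 521*(-3 + 521))) - 3942 = (-4 + 521 + 4*521*(-2 + 521*518)) - 3942 = (-4 + 521 + 4*521*(-2 + 269878)) - 3942 = (-4 + 521 + 4*521*269876) - 3942 = (-4 + 521 + 562421584) - 3942 = 562422101 - 3942 = 562418159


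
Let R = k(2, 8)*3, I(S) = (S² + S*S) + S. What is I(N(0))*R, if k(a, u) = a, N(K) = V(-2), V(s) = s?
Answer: 36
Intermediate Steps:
N(K) = -2
I(S) = S + 2*S² (I(S) = (S² + S²) + S = 2*S² + S = S + 2*S²)
R = 6 (R = 2*3 = 6)
I(N(0))*R = -2*(1 + 2*(-2))*6 = -2*(1 - 4)*6 = -2*(-3)*6 = 6*6 = 36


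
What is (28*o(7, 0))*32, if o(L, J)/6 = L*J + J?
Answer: 0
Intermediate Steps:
o(L, J) = 6*J + 6*J*L (o(L, J) = 6*(L*J + J) = 6*(J*L + J) = 6*(J + J*L) = 6*J + 6*J*L)
(28*o(7, 0))*32 = (28*(6*0*(1 + 7)))*32 = (28*(6*0*8))*32 = (28*0)*32 = 0*32 = 0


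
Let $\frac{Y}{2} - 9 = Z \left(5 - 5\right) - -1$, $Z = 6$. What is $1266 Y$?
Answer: $25320$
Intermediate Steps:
$Y = 20$ ($Y = 18 + 2 \left(6 \left(5 - 5\right) - -1\right) = 18 + 2 \left(6 \cdot 0 + 1\right) = 18 + 2 \left(0 + 1\right) = 18 + 2 \cdot 1 = 18 + 2 = 20$)
$1266 Y = 1266 \cdot 20 = 25320$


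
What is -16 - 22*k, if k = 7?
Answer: -170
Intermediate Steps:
-16 - 22*k = -16 - 22*7 = -16 - 154 = -170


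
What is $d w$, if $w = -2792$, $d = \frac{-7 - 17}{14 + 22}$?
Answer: $\frac{5584}{3} \approx 1861.3$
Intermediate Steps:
$d = - \frac{2}{3}$ ($d = - \frac{24}{36} = \left(-24\right) \frac{1}{36} = - \frac{2}{3} \approx -0.66667$)
$d w = \left(- \frac{2}{3}\right) \left(-2792\right) = \frac{5584}{3}$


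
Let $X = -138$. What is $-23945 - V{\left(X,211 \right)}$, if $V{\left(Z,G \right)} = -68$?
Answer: $-23877$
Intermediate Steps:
$-23945 - V{\left(X,211 \right)} = -23945 - -68 = -23945 + 68 = -23877$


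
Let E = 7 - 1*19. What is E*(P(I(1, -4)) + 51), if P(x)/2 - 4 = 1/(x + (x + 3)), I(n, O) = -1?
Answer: -732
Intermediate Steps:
E = -12 (E = 7 - 19 = -12)
P(x) = 8 + 2/(3 + 2*x) (P(x) = 8 + 2/(x + (x + 3)) = 8 + 2/(x + (3 + x)) = 8 + 2/(3 + 2*x))
E*(P(I(1, -4)) + 51) = -12*(2*(13 + 8*(-1))/(3 + 2*(-1)) + 51) = -12*(2*(13 - 8)/(3 - 2) + 51) = -12*(2*5/1 + 51) = -12*(2*1*5 + 51) = -12*(10 + 51) = -12*61 = -732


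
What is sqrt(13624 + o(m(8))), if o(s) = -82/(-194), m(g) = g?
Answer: 3*sqrt(14243577)/97 ≈ 116.72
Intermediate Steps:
o(s) = 41/97 (o(s) = -82*(-1/194) = 41/97)
sqrt(13624 + o(m(8))) = sqrt(13624 + 41/97) = sqrt(1321569/97) = 3*sqrt(14243577)/97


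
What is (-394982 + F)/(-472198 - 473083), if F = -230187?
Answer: 625169/945281 ≈ 0.66136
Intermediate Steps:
(-394982 + F)/(-472198 - 473083) = (-394982 - 230187)/(-472198 - 473083) = -625169/(-945281) = -625169*(-1/945281) = 625169/945281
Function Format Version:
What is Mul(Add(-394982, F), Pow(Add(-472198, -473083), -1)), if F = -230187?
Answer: Rational(625169, 945281) ≈ 0.66136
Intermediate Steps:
Mul(Add(-394982, F), Pow(Add(-472198, -473083), -1)) = Mul(Add(-394982, -230187), Pow(Add(-472198, -473083), -1)) = Mul(-625169, Pow(-945281, -1)) = Mul(-625169, Rational(-1, 945281)) = Rational(625169, 945281)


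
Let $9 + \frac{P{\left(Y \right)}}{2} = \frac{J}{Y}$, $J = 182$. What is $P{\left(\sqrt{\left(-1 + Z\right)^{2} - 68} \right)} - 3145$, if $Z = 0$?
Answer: $-3163 - \frac{364 i \sqrt{67}}{67} \approx -3163.0 - 44.47 i$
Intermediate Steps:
$P{\left(Y \right)} = -18 + \frac{364}{Y}$ ($P{\left(Y \right)} = -18 + 2 \frac{182}{Y} = -18 + \frac{364}{Y}$)
$P{\left(\sqrt{\left(-1 + Z\right)^{2} - 68} \right)} - 3145 = \left(-18 + \frac{364}{\sqrt{\left(-1 + 0\right)^{2} - 68}}\right) - 3145 = \left(-18 + \frac{364}{\sqrt{\left(-1\right)^{2} - 68}}\right) - 3145 = \left(-18 + \frac{364}{\sqrt{1 - 68}}\right) - 3145 = \left(-18 + \frac{364}{\sqrt{-67}}\right) - 3145 = \left(-18 + \frac{364}{i \sqrt{67}}\right) - 3145 = \left(-18 + 364 \left(- \frac{i \sqrt{67}}{67}\right)\right) - 3145 = \left(-18 - \frac{364 i \sqrt{67}}{67}\right) - 3145 = -3163 - \frac{364 i \sqrt{67}}{67}$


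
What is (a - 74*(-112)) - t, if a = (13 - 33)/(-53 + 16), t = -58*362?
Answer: 1083528/37 ≈ 29285.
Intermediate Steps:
t = -20996
a = 20/37 (a = -20/(-37) = -20*(-1/37) = 20/37 ≈ 0.54054)
(a - 74*(-112)) - t = (20/37 - 74*(-112)) - 1*(-20996) = (20/37 + 8288) + 20996 = 306676/37 + 20996 = 1083528/37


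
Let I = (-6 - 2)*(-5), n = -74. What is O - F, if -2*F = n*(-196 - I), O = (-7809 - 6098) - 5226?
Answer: -10401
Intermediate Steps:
I = 40 (I = -8*(-5) = 40)
O = -19133 (O = -13907 - 5226 = -19133)
F = -8732 (F = -(-37)*(-196 - 1*40) = -(-37)*(-196 - 40) = -(-37)*(-236) = -½*17464 = -8732)
O - F = -19133 - 1*(-8732) = -19133 + 8732 = -10401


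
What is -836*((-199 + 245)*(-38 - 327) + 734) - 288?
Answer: 13422528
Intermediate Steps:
-836*((-199 + 245)*(-38 - 327) + 734) - 288 = -836*(46*(-365) + 734) - 288 = -836*(-16790 + 734) - 288 = -836*(-16056) - 288 = 13422816 - 288 = 13422528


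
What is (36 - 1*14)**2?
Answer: 484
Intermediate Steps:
(36 - 1*14)**2 = (36 - 14)**2 = 22**2 = 484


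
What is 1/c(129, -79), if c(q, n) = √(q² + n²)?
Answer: √22882/22882 ≈ 0.0066108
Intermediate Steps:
c(q, n) = √(n² + q²)
1/c(129, -79) = 1/(√((-79)² + 129²)) = 1/(√(6241 + 16641)) = 1/(√22882) = √22882/22882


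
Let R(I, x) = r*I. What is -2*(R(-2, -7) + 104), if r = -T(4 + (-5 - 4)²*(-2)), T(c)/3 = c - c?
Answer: -208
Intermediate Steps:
T(c) = 0 (T(c) = 3*(c - c) = 3*0 = 0)
r = 0 (r = -1*0 = 0)
R(I, x) = 0 (R(I, x) = 0*I = 0)
-2*(R(-2, -7) + 104) = -2*(0 + 104) = -2*104 = -208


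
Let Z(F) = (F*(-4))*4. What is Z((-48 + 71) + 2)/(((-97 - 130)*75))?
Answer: 16/681 ≈ 0.023495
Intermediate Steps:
Z(F) = -16*F (Z(F) = -4*F*4 = -16*F)
Z((-48 + 71) + 2)/(((-97 - 130)*75)) = (-16*((-48 + 71) + 2))/(((-97 - 130)*75)) = (-16*(23 + 2))/((-227*75)) = -16*25/(-17025) = -400*(-1/17025) = 16/681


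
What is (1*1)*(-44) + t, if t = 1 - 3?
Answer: -46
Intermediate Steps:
t = -2
(1*1)*(-44) + t = (1*1)*(-44) - 2 = 1*(-44) - 2 = -44 - 2 = -46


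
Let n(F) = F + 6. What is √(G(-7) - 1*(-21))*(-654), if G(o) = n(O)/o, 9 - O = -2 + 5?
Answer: -1962*√105/7 ≈ -2872.1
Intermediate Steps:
O = 6 (O = 9 - (-2 + 5) = 9 - 1*3 = 9 - 3 = 6)
n(F) = 6 + F
G(o) = 12/o (G(o) = (6 + 6)/o = 12/o)
√(G(-7) - 1*(-21))*(-654) = √(12/(-7) - 1*(-21))*(-654) = √(12*(-⅐) + 21)*(-654) = √(-12/7 + 21)*(-654) = √(135/7)*(-654) = (3*√105/7)*(-654) = -1962*√105/7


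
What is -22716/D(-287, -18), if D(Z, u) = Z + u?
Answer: 22716/305 ≈ 74.479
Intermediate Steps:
-22716/D(-287, -18) = -22716/(-287 - 18) = -22716/(-305) = -22716*(-1/305) = 22716/305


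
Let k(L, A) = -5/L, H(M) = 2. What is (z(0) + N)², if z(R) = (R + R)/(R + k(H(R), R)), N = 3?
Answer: 9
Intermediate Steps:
z(R) = 2*R/(-5/2 + R) (z(R) = (R + R)/(R - 5/2) = (2*R)/(R - 5*½) = (2*R)/(R - 5/2) = (2*R)/(-5/2 + R) = 2*R/(-5/2 + R))
(z(0) + N)² = (4*0/(-5 + 2*0) + 3)² = (4*0/(-5 + 0) + 3)² = (4*0/(-5) + 3)² = (4*0*(-⅕) + 3)² = (0 + 3)² = 3² = 9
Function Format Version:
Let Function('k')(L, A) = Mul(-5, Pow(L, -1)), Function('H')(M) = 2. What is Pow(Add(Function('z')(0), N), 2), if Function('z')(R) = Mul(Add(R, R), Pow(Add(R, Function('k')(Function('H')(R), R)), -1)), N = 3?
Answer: 9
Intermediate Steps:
Function('z')(R) = Mul(2, R, Pow(Add(Rational(-5, 2), R), -1)) (Function('z')(R) = Mul(Add(R, R), Pow(Add(R, Mul(-5, Pow(2, -1))), -1)) = Mul(Mul(2, R), Pow(Add(R, Mul(-5, Rational(1, 2))), -1)) = Mul(Mul(2, R), Pow(Add(R, Rational(-5, 2)), -1)) = Mul(Mul(2, R), Pow(Add(Rational(-5, 2), R), -1)) = Mul(2, R, Pow(Add(Rational(-5, 2), R), -1)))
Pow(Add(Function('z')(0), N), 2) = Pow(Add(Mul(4, 0, Pow(Add(-5, Mul(2, 0)), -1)), 3), 2) = Pow(Add(Mul(4, 0, Pow(Add(-5, 0), -1)), 3), 2) = Pow(Add(Mul(4, 0, Pow(-5, -1)), 3), 2) = Pow(Add(Mul(4, 0, Rational(-1, 5)), 3), 2) = Pow(Add(0, 3), 2) = Pow(3, 2) = 9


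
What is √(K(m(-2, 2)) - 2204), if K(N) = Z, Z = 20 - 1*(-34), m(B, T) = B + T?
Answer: 5*I*√86 ≈ 46.368*I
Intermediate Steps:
Z = 54 (Z = 20 + 34 = 54)
K(N) = 54
√(K(m(-2, 2)) - 2204) = √(54 - 2204) = √(-2150) = 5*I*√86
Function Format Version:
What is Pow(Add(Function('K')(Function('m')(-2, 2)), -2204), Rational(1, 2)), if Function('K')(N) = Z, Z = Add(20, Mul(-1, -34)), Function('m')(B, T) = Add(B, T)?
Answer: Mul(5, I, Pow(86, Rational(1, 2))) ≈ Mul(46.368, I)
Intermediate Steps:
Z = 54 (Z = Add(20, 34) = 54)
Function('K')(N) = 54
Pow(Add(Function('K')(Function('m')(-2, 2)), -2204), Rational(1, 2)) = Pow(Add(54, -2204), Rational(1, 2)) = Pow(-2150, Rational(1, 2)) = Mul(5, I, Pow(86, Rational(1, 2)))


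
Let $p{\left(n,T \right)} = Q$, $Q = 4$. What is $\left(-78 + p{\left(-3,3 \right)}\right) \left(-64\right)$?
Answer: $4736$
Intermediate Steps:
$p{\left(n,T \right)} = 4$
$\left(-78 + p{\left(-3,3 \right)}\right) \left(-64\right) = \left(-78 + 4\right) \left(-64\right) = \left(-74\right) \left(-64\right) = 4736$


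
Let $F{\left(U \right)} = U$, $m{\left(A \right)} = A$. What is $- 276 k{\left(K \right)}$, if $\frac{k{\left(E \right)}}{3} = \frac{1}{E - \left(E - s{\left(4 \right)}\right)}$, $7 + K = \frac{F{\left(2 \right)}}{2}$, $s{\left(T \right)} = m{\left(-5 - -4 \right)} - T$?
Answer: $\frac{828}{5} \approx 165.6$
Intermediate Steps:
$s{\left(T \right)} = -1 - T$ ($s{\left(T \right)} = \left(-5 - -4\right) - T = \left(-5 + 4\right) - T = -1 - T$)
$K = -6$ ($K = -7 + \frac{2}{2} = -7 + 2 \cdot \frac{1}{2} = -7 + 1 = -6$)
$k{\left(E \right)} = - \frac{3}{5}$ ($k{\left(E \right)} = \frac{3}{E - \left(5 + E\right)} = \frac{3}{-5} = 3 \left(- \frac{1}{5}\right) = - \frac{3}{5}$)
$- 276 k{\left(K \right)} = \left(-276\right) \left(- \frac{3}{5}\right) = \frac{828}{5}$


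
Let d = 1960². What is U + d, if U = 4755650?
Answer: 8597250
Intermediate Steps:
d = 3841600
U + d = 4755650 + 3841600 = 8597250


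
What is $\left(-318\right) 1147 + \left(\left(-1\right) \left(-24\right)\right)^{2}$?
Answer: $-364170$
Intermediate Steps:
$\left(-318\right) 1147 + \left(\left(-1\right) \left(-24\right)\right)^{2} = -364746 + 24^{2} = -364746 + 576 = -364170$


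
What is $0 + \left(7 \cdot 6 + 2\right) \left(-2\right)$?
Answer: $-88$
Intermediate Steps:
$0 + \left(7 \cdot 6 + 2\right) \left(-2\right) = 0 + \left(42 + 2\right) \left(-2\right) = 0 + 44 \left(-2\right) = 0 - 88 = -88$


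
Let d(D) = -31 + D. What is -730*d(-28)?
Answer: 43070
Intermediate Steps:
-730*d(-28) = -730*(-31 - 28) = -730*(-59) = 43070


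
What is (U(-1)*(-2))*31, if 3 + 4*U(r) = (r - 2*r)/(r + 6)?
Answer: 217/5 ≈ 43.400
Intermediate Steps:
U(r) = -¾ - r/(4*(6 + r)) (U(r) = -¾ + ((r - 2*r)/(r + 6))/4 = -¾ + ((-r)/(6 + r))/4 = -¾ + (-r/(6 + r))/4 = -¾ - r/(4*(6 + r)))
(U(-1)*(-2))*31 = (((-9/2 - 1*(-1))/(6 - 1))*(-2))*31 = (((-9/2 + 1)/5)*(-2))*31 = (((⅕)*(-7/2))*(-2))*31 = -7/10*(-2)*31 = (7/5)*31 = 217/5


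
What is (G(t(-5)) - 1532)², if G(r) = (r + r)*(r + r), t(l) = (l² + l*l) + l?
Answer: 43138624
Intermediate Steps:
t(l) = l + 2*l² (t(l) = (l² + l²) + l = 2*l² + l = l + 2*l²)
G(r) = 4*r² (G(r) = (2*r)*(2*r) = 4*r²)
(G(t(-5)) - 1532)² = (4*(-5*(1 + 2*(-5)))² - 1532)² = (4*(-5*(1 - 10))² - 1532)² = (4*(-5*(-9))² - 1532)² = (4*45² - 1532)² = (4*2025 - 1532)² = (8100 - 1532)² = 6568² = 43138624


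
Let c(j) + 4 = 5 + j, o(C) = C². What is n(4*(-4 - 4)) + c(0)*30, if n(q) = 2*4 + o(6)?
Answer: 74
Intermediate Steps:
c(j) = 1 + j (c(j) = -4 + (5 + j) = 1 + j)
n(q) = 44 (n(q) = 2*4 + 6² = 8 + 36 = 44)
n(4*(-4 - 4)) + c(0)*30 = 44 + (1 + 0)*30 = 44 + 1*30 = 44 + 30 = 74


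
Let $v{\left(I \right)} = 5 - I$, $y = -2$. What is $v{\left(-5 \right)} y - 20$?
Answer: $-40$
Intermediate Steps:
$v{\left(-5 \right)} y - 20 = \left(5 - -5\right) \left(-2\right) - 20 = \left(5 + 5\right) \left(-2\right) - 20 = 10 \left(-2\right) - 20 = -20 - 20 = -40$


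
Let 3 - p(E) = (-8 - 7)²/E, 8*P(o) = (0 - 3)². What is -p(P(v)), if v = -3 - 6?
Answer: 197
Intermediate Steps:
v = -9
P(o) = 9/8 (P(o) = (0 - 3)²/8 = (⅛)*(-3)² = (⅛)*9 = 9/8)
p(E) = 3 - 225/E (p(E) = 3 - (-8 - 7)²/E = 3 - (-15)²/E = 3 - 225/E)
-p(P(v)) = -(3 - 225/9/8) = -(3 - 225*8/9) = -(3 - 200) = -1*(-197) = 197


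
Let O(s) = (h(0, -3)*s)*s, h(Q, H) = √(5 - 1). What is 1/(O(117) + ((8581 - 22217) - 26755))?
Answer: -1/13013 ≈ -7.6846e-5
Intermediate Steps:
h(Q, H) = 2 (h(Q, H) = √4 = 2)
O(s) = 2*s² (O(s) = (2*s)*s = 2*s²)
1/(O(117) + ((8581 - 22217) - 26755)) = 1/(2*117² + ((8581 - 22217) - 26755)) = 1/(2*13689 + (-13636 - 26755)) = 1/(27378 - 40391) = 1/(-13013) = -1/13013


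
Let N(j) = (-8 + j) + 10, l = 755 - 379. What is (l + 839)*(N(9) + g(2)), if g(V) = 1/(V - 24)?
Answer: 292815/22 ≈ 13310.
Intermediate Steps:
l = 376
g(V) = 1/(-24 + V)
N(j) = 2 + j
(l + 839)*(N(9) + g(2)) = (376 + 839)*((2 + 9) + 1/(-24 + 2)) = 1215*(11 + 1/(-22)) = 1215*(11 - 1/22) = 1215*(241/22) = 292815/22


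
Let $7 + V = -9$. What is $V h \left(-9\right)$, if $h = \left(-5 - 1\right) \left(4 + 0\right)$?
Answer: $-3456$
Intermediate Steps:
$h = -24$ ($h = \left(-6\right) 4 = -24$)
$V = -16$ ($V = -7 - 9 = -16$)
$V h \left(-9\right) = \left(-16\right) \left(-24\right) \left(-9\right) = 384 \left(-9\right) = -3456$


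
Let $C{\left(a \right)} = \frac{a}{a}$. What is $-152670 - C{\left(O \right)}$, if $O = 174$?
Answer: $-152671$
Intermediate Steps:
$C{\left(a \right)} = 1$
$-152670 - C{\left(O \right)} = -152670 - 1 = -152671$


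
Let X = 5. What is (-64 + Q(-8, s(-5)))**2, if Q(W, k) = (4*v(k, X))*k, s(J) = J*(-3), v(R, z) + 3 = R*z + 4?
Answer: 20214016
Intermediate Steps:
v(R, z) = 1 + R*z (v(R, z) = -3 + (R*z + 4) = -3 + (4 + R*z) = 1 + R*z)
s(J) = -3*J
Q(W, k) = k*(4 + 20*k) (Q(W, k) = (4*(1 + k*5))*k = (4*(1 + 5*k))*k = (4 + 20*k)*k = k*(4 + 20*k))
(-64 + Q(-8, s(-5)))**2 = (-64 + 4*(-3*(-5))*(1 + 5*(-3*(-5))))**2 = (-64 + 4*15*(1 + 5*15))**2 = (-64 + 4*15*(1 + 75))**2 = (-64 + 4*15*76)**2 = (-64 + 4560)**2 = 4496**2 = 20214016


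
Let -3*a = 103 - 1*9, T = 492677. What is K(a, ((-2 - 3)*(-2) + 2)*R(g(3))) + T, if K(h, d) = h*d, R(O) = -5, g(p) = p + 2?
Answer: 494557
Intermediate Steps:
g(p) = 2 + p
a = -94/3 (a = -(103 - 1*9)/3 = -(103 - 9)/3 = -⅓*94 = -94/3 ≈ -31.333)
K(h, d) = d*h
K(a, ((-2 - 3)*(-2) + 2)*R(g(3))) + T = (((-2 - 3)*(-2) + 2)*(-5))*(-94/3) + 492677 = ((-5*(-2) + 2)*(-5))*(-94/3) + 492677 = ((10 + 2)*(-5))*(-94/3) + 492677 = (12*(-5))*(-94/3) + 492677 = -60*(-94/3) + 492677 = 1880 + 492677 = 494557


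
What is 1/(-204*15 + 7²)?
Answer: -1/3011 ≈ -0.00033212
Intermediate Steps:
1/(-204*15 + 7²) = 1/(-3060 + 49) = 1/(-3011) = -1/3011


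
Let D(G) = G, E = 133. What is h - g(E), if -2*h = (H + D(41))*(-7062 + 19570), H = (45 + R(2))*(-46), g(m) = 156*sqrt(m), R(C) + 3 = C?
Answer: 12401682 - 156*sqrt(133) ≈ 1.2400e+7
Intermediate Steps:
R(C) = -3 + C
H = -2024 (H = (45 + (-3 + 2))*(-46) = (45 - 1)*(-46) = 44*(-46) = -2024)
h = 12401682 (h = -(-2024 + 41)*(-7062 + 19570)/2 = -(-1983)*12508/2 = -1/2*(-24803364) = 12401682)
h - g(E) = 12401682 - 156*sqrt(133)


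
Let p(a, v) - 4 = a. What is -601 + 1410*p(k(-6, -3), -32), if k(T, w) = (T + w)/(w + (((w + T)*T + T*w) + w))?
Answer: 53314/11 ≈ 4846.7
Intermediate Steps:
k(T, w) = (T + w)/(2*w + T*w + T*(T + w)) (k(T, w) = (T + w)/(w + (((T + w)*T + T*w) + w)) = (T + w)/(w + ((T*(T + w) + T*w) + w)) = (T + w)/(w + ((T*w + T*(T + w)) + w)) = (T + w)/(w + (w + T*w + T*(T + w))) = (T + w)/(2*w + T*w + T*(T + w)))
p(a, v) = 4 + a
-601 + 1410*p(k(-6, -3), -32) = -601 + 1410*(4 + (-6 - 3)/((-6)**2 + 2*(-3) + 2*(-6)*(-3))) = -601 + 1410*(4 - 9/(36 - 6 + 36)) = -601 + 1410*(4 - 9/66) = -601 + 1410*(4 + (1/66)*(-9)) = -601 + 1410*(4 - 3/22) = -601 + 1410*(85/22) = -601 + 59925/11 = 53314/11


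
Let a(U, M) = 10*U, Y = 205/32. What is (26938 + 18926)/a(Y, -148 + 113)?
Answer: 733824/1025 ≈ 715.93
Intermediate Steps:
Y = 205/32 (Y = 205*(1/32) = 205/32 ≈ 6.4063)
(26938 + 18926)/a(Y, -148 + 113) = (26938 + 18926)/((10*(205/32))) = 45864/(1025/16) = 45864*(16/1025) = 733824/1025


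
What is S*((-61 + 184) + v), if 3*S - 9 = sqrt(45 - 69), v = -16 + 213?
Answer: 960 + 640*I*sqrt(6)/3 ≈ 960.0 + 522.56*I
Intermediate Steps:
v = 197
S = 3 + 2*I*sqrt(6)/3 (S = 3 + sqrt(45 - 69)/3 = 3 + sqrt(-24)/3 = 3 + (2*I*sqrt(6))/3 = 3 + 2*I*sqrt(6)/3 ≈ 3.0 + 1.633*I)
S*((-61 + 184) + v) = (3 + 2*I*sqrt(6)/3)*((-61 + 184) + 197) = (3 + 2*I*sqrt(6)/3)*(123 + 197) = (3 + 2*I*sqrt(6)/3)*320 = 960 + 640*I*sqrt(6)/3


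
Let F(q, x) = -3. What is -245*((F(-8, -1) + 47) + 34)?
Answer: -19110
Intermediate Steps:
-245*((F(-8, -1) + 47) + 34) = -245*((-3 + 47) + 34) = -245*(44 + 34) = -245*78 = -19110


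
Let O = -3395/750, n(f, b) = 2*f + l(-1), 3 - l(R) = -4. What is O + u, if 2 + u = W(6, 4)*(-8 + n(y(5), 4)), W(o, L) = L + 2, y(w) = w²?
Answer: 43121/150 ≈ 287.47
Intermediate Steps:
l(R) = 7 (l(R) = 3 - 1*(-4) = 3 + 4 = 7)
n(f, b) = 7 + 2*f (n(f, b) = 2*f + 7 = 7 + 2*f)
W(o, L) = 2 + L
O = -679/150 (O = -3395*1/750 = -679/150 ≈ -4.5267)
u = 292 (u = -2 + (2 + 4)*(-8 + (7 + 2*5²)) = -2 + 6*(-8 + (7 + 2*25)) = -2 + 6*(-8 + (7 + 50)) = -2 + 6*(-8 + 57) = -2 + 6*49 = -2 + 294 = 292)
O + u = -679/150 + 292 = 43121/150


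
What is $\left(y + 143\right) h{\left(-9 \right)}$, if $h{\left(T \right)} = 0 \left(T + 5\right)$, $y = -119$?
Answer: $0$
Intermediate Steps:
$h{\left(T \right)} = 0$ ($h{\left(T \right)} = 0 \left(5 + T\right) = 0$)
$\left(y + 143\right) h{\left(-9 \right)} = \left(-119 + 143\right) 0 = 24 \cdot 0 = 0$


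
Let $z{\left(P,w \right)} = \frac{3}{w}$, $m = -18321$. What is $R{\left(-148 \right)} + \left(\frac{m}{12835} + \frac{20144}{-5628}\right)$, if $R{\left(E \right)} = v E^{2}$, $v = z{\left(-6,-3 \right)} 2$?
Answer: $- \frac{791212296467}{18058845} \approx -43813.0$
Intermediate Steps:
$v = -2$ ($v = \frac{3}{-3} \cdot 2 = 3 \left(- \frac{1}{3}\right) 2 = \left(-1\right) 2 = -2$)
$R{\left(E \right)} = - 2 E^{2}$
$R{\left(-148 \right)} + \left(\frac{m}{12835} + \frac{20144}{-5628}\right) = - 2 \left(-148\right)^{2} + \left(- \frac{18321}{12835} + \frac{20144}{-5628}\right) = \left(-2\right) 21904 + \left(\left(-18321\right) \frac{1}{12835} + 20144 \left(- \frac{1}{5628}\right)\right) = -43808 - \frac{90414707}{18058845} = - \frac{791212296467}{18058845}$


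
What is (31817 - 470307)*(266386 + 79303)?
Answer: -151581169610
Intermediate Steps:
(31817 - 470307)*(266386 + 79303) = -438490*345689 = -151581169610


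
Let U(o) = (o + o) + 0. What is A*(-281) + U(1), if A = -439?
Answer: 123361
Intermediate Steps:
U(o) = 2*o (U(o) = 2*o + 0 = 2*o)
A*(-281) + U(1) = -439*(-281) + 2*1 = 123359 + 2 = 123361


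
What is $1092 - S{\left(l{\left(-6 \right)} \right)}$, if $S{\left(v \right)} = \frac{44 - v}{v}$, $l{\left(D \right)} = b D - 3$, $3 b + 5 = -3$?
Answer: $\frac{14165}{13} \approx 1089.6$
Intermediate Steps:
$b = - \frac{8}{3}$ ($b = - \frac{5}{3} + \frac{1}{3} \left(-3\right) = - \frac{5}{3} - 1 = - \frac{8}{3} \approx -2.6667$)
$l{\left(D \right)} = -3 - \frac{8 D}{3}$ ($l{\left(D \right)} = - \frac{8 D}{3} - 3 = -3 - \frac{8 D}{3}$)
$S{\left(v \right)} = \frac{44 - v}{v}$
$1092 - S{\left(l{\left(-6 \right)} \right)} = 1092 - \frac{44 - \left(-3 - -16\right)}{-3 - -16} = 1092 - \frac{44 - \left(-3 + 16\right)}{-3 + 16} = 1092 - \frac{44 - 13}{13} = 1092 - \frac{1}{13} \cdot 31 = 1092 - \frac{31}{13} = \frac{14165}{13}$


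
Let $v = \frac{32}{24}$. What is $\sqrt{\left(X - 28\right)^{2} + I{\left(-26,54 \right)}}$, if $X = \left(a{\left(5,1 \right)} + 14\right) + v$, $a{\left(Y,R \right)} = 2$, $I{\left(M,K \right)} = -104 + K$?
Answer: $\frac{\sqrt{574}}{3} \approx 7.9861$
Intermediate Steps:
$v = \frac{4}{3}$ ($v = 32 \cdot \frac{1}{24} = \frac{4}{3} \approx 1.3333$)
$X = \frac{52}{3}$ ($X = \left(2 + 14\right) + \frac{4}{3} = 16 + \frac{4}{3} = \frac{52}{3} \approx 17.333$)
$\sqrt{\left(X - 28\right)^{2} + I{\left(-26,54 \right)}} = \sqrt{\left(\frac{52}{3} - 28\right)^{2} + \left(-104 + 54\right)} = \sqrt{\left(- \frac{32}{3}\right)^{2} - 50} = \sqrt{\frac{1024}{9} - 50} = \sqrt{\frac{574}{9}} = \frac{\sqrt{574}}{3}$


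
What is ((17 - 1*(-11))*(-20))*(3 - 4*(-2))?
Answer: -6160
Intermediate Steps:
((17 - 1*(-11))*(-20))*(3 - 4*(-2)) = ((17 + 11)*(-20))*(3 + 8) = (28*(-20))*11 = -560*11 = -6160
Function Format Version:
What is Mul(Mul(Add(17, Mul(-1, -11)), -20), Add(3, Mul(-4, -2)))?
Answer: -6160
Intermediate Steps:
Mul(Mul(Add(17, Mul(-1, -11)), -20), Add(3, Mul(-4, -2))) = Mul(Mul(Add(17, 11), -20), Add(3, 8)) = Mul(Mul(28, -20), 11) = Mul(-560, 11) = -6160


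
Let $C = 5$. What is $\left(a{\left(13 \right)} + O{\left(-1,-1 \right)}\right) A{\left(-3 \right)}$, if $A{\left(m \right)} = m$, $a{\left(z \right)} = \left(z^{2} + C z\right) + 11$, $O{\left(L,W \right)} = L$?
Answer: $-732$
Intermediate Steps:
$a{\left(z \right)} = 11 + z^{2} + 5 z$ ($a{\left(z \right)} = \left(z^{2} + 5 z\right) + 11 = 11 + z^{2} + 5 z$)
$\left(a{\left(13 \right)} + O{\left(-1,-1 \right)}\right) A{\left(-3 \right)} = \left(\left(11 + 13^{2} + 5 \cdot 13\right) - 1\right) \left(-3\right) = \left(\left(11 + 169 + 65\right) - 1\right) \left(-3\right) = \left(245 - 1\right) \left(-3\right) = 244 \left(-3\right) = -732$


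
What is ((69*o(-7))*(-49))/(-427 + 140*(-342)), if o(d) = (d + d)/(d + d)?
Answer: 483/6901 ≈ 0.069990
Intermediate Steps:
o(d) = 1 (o(d) = (2*d)/((2*d)) = (2*d)*(1/(2*d)) = 1)
((69*o(-7))*(-49))/(-427 + 140*(-342)) = ((69*1)*(-49))/(-427 + 140*(-342)) = (69*(-49))/(-427 - 47880) = -3381/(-48307) = -3381*(-1/48307) = 483/6901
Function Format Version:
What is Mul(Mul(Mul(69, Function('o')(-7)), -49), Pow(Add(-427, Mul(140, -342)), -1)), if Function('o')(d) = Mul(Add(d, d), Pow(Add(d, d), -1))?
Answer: Rational(483, 6901) ≈ 0.069990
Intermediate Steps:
Function('o')(d) = 1 (Function('o')(d) = Mul(Mul(2, d), Pow(Mul(2, d), -1)) = Mul(Mul(2, d), Mul(Rational(1, 2), Pow(d, -1))) = 1)
Mul(Mul(Mul(69, Function('o')(-7)), -49), Pow(Add(-427, Mul(140, -342)), -1)) = Mul(Mul(Mul(69, 1), -49), Pow(Add(-427, Mul(140, -342)), -1)) = Mul(Mul(69, -49), Pow(Add(-427, -47880), -1)) = Mul(-3381, Pow(-48307, -1)) = Mul(-3381, Rational(-1, 48307)) = Rational(483, 6901)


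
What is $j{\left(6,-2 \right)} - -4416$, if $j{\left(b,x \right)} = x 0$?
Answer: $4416$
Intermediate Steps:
$j{\left(b,x \right)} = 0$
$j{\left(6,-2 \right)} - -4416 = 0 - -4416 = 0 + 4416 = 4416$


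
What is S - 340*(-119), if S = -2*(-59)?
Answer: 40578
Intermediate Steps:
S = 118
S - 340*(-119) = 118 - 340*(-119) = 118 + 40460 = 40578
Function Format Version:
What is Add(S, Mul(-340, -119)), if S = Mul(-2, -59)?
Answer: 40578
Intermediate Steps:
S = 118
Add(S, Mul(-340, -119)) = Add(118, Mul(-340, -119)) = Add(118, 40460) = 40578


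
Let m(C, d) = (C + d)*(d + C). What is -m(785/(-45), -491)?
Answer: -20939776/81 ≈ -2.5852e+5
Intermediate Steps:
m(C, d) = (C + d)**2 (m(C, d) = (C + d)*(C + d) = (C + d)**2)
-m(785/(-45), -491) = -(785/(-45) - 491)**2 = -(785*(-1/45) - 491)**2 = -(-157/9 - 491)**2 = -(-4576/9)**2 = -1*20939776/81 = -20939776/81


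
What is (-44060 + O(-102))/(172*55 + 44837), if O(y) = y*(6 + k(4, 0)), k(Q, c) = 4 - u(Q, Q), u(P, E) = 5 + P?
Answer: -44162/54297 ≈ -0.81334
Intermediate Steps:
k(Q, c) = -1 - Q (k(Q, c) = 4 - (5 + Q) = 4 + (-5 - Q) = -1 - Q)
O(y) = y (O(y) = y*(6 + (-1 - 1*4)) = y*(6 + (-1 - 4)) = y*(6 - 5) = y*1 = y)
(-44060 + O(-102))/(172*55 + 44837) = (-44060 - 102)/(172*55 + 44837) = -44162/(9460 + 44837) = -44162/54297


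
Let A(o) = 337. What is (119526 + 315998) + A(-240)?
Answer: 435861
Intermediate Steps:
(119526 + 315998) + A(-240) = (119526 + 315998) + 337 = 435524 + 337 = 435861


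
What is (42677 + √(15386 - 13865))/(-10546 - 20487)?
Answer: -42716/31033 ≈ -1.3765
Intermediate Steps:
(42677 + √(15386 - 13865))/(-10546 - 20487) = (42677 + √1521)/(-31033) = (42677 + 39)*(-1/31033) = 42716*(-1/31033) = -42716/31033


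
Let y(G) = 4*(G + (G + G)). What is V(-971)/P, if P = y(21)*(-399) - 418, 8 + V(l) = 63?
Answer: -55/100966 ≈ -0.00054474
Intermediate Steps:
V(l) = 55 (V(l) = -8 + 63 = 55)
y(G) = 12*G (y(G) = 4*(G + 2*G) = 4*(3*G) = 12*G)
P = -100966 (P = (12*21)*(-399) - 418 = 252*(-399) - 418 = -100548 - 418 = -100966)
V(-971)/P = 55/(-100966) = 55*(-1/100966) = -55/100966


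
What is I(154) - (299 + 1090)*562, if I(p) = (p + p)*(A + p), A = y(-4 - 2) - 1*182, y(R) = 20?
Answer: -783082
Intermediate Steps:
A = -162 (A = 20 - 1*182 = 20 - 182 = -162)
I(p) = 2*p*(-162 + p) (I(p) = (p + p)*(-162 + p) = (2*p)*(-162 + p) = 2*p*(-162 + p))
I(154) - (299 + 1090)*562 = 2*154*(-162 + 154) - (299 + 1090)*562 = 2*154*(-8) - 1389*562 = -2464 - 1*780618 = -2464 - 780618 = -783082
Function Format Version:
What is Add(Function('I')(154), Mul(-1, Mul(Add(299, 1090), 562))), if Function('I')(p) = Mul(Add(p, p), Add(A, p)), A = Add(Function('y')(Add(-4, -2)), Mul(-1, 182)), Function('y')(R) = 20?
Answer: -783082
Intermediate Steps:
A = -162 (A = Add(20, Mul(-1, 182)) = Add(20, -182) = -162)
Function('I')(p) = Mul(2, p, Add(-162, p)) (Function('I')(p) = Mul(Add(p, p), Add(-162, p)) = Mul(Mul(2, p), Add(-162, p)) = Mul(2, p, Add(-162, p)))
Add(Function('I')(154), Mul(-1, Mul(Add(299, 1090), 562))) = Add(Mul(2, 154, Add(-162, 154)), Mul(-1, Mul(Add(299, 1090), 562))) = Add(Mul(2, 154, -8), Mul(-1, Mul(1389, 562))) = Add(-2464, Mul(-1, 780618)) = Add(-2464, -780618) = -783082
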